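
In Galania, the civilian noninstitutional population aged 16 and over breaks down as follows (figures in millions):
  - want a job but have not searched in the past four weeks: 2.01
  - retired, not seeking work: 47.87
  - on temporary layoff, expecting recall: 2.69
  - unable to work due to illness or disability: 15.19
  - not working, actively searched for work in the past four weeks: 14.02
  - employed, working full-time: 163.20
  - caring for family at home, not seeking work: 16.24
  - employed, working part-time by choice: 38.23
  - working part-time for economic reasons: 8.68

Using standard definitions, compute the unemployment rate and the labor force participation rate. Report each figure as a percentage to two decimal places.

Employed = 163.20 + 38.23 + 8.68 = 210.11 million (anyone who worked, including part-time for economic reasons, counts as employed).
Unemployed = 2.69 + 14.02 = 16.71 million (jobless and actively searching, or on temporary layoff).
Labor force = 210.11 + 16.71 = 226.82 million.
Not in labor force = 2.01 + 47.87 + 15.19 + 16.24 = 81.31 million (those not working and not actively searching are outside the labor force — including those who want a job but have given up searching).
Civilian working-age population = 226.82 + 81.31 = 308.13 million.
Unemployment rate = 16.71 / 226.82 = 7.37%.
Labor force participation rate = 226.82 / 308.13 = 73.61%.

Unemployment rate ≈ 7.37%; labor force participation rate ≈ 73.61%.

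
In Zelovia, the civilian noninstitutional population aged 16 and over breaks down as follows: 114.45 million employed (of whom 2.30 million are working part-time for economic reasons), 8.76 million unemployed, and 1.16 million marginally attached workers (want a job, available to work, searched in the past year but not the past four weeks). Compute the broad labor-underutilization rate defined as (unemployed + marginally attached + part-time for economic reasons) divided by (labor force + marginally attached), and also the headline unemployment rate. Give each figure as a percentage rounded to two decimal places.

Broad underutilization rate ≈ 9.83%; headline unemployment rate ≈ 7.11%.

Labor force = 114.45 + 8.76 = 123.21 million.
Numerator = 8.76 + 1.16 + 2.30 = 12.22 million.
Denominator = 123.21 + 1.16 = 124.37 million.
Broad rate = 12.22 / 124.37 = 9.83%.
Headline unemployment rate = 8.76 / 123.21 = 7.11%.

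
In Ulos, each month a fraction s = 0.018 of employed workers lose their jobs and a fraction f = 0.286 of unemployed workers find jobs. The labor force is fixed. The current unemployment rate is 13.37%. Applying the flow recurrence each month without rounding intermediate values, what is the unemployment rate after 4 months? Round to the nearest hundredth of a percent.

Unemployment rate after four months ≈ 7.67%.

With a fixed labor force, u_{t+1} = u_t + s·(1−u_t) − f·u_t = u_t·(1−s−f) + s.
Here 1−s−f = 0.696 and s = 0.018.
u_1 = 0.133700 × 0.696 + 0.018 = 0.111055.
u_2 = 0.111055 × 0.696 + 0.018 = 0.095294.
u_3 = 0.095294 × 0.696 + 0.018 = 0.084325.
u_4 = 0.084325 × 0.696 + 0.018 = 0.076690.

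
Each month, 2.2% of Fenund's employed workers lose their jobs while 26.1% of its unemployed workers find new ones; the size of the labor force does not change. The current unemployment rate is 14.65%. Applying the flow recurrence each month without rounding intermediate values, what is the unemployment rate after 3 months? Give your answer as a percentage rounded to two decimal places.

Unemployment rate after three months ≈ 10.31%.

With a fixed labor force, u_{t+1} = u_t + s·(1−u_t) − f·u_t = u_t·(1−s−f) + s.
Here 1−s−f = 0.717 and s = 0.022.
u_1 = 0.146500 × 0.717 + 0.022 = 0.127041.
u_2 = 0.127041 × 0.717 + 0.022 = 0.113088.
u_3 = 0.113088 × 0.717 + 0.022 = 0.103084.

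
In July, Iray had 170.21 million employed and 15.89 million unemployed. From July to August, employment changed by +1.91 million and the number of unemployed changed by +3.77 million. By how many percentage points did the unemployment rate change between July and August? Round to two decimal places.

July: labor force = 170.21 + 15.89 = 186.10; u = 15.89/186.10 = 8.54%.
August: labor force = 172.12 + 19.66 = 191.78; u = 19.66/191.78 = 10.25%.
Change = 10.25% − 8.54% = +1.71 pp.

The unemployment rate changed by +1.71 percentage points.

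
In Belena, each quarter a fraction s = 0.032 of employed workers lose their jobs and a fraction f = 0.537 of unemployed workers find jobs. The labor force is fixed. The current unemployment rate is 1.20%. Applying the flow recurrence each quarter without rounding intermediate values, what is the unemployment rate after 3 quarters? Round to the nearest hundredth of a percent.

Unemployment rate after three quarters ≈ 5.27%.

With a fixed labor force, u_{t+1} = u_t + s·(1−u_t) − f·u_t = u_t·(1−s−f) + s.
Here 1−s−f = 0.431 and s = 0.032.
u_1 = 0.012000 × 0.431 + 0.032 = 0.037172.
u_2 = 0.037172 × 0.431 + 0.032 = 0.048021.
u_3 = 0.048021 × 0.431 + 0.032 = 0.052697.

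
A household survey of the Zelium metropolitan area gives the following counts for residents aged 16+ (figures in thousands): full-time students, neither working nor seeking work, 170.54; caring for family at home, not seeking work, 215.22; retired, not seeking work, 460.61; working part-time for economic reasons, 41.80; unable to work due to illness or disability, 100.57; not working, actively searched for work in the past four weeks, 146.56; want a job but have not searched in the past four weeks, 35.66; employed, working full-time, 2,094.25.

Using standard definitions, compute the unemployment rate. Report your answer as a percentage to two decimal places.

Unemployment rate ≈ 6.42%.

Employed = 41.80 + 2,094.25 = 2,136.05 thousand (anyone who worked, including part-time for economic reasons, counts as employed).
Unemployed = 146.56 thousand.
Labor force = 2,136.05 + 146.56 = 2,282.61 thousand.
Unemployment rate = 146.56 / 2,282.61 = 6.42%.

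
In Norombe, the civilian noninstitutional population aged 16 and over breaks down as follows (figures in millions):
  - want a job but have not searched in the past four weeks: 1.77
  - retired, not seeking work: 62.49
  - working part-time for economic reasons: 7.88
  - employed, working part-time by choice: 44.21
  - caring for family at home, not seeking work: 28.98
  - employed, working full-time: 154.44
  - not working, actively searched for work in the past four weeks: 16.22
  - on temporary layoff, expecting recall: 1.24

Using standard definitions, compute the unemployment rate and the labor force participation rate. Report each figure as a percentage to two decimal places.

Unemployment rate ≈ 7.79%; labor force participation rate ≈ 70.61%.

Employed = 7.88 + 44.21 + 154.44 = 206.53 million (anyone who worked, including part-time for economic reasons, counts as employed).
Unemployed = 16.22 + 1.24 = 17.46 million (jobless and actively searching, or on temporary layoff).
Labor force = 206.53 + 17.46 = 223.99 million.
Not in labor force = 1.77 + 62.49 + 28.98 = 93.24 million (those not working and not actively searching are outside the labor force — including those who want a job but have given up searching).
Civilian working-age population = 223.99 + 93.24 = 317.23 million.
Unemployment rate = 17.46 / 223.99 = 7.79%.
Labor force participation rate = 223.99 / 317.23 = 70.61%.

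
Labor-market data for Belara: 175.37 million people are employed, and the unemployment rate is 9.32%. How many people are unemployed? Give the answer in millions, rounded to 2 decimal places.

Let U be the number unemployed. The labor force is E + U, and U/(E+U) = 0.0932.
So U = 0.0932 × 175.37 / (1 − 0.0932) = 16.3445 / 0.9068 ≈ 18.02 million.

About 18.02 million are unemployed.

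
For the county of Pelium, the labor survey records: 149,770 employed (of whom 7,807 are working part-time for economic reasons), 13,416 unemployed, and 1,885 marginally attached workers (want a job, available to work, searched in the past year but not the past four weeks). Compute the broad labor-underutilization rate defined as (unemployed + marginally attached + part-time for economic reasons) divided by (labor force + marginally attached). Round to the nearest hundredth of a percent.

Labor force = 149,770 + 13,416 = 163,186.
Numerator = 13,416 + 1,885 + 7,807 = 23,108.
Denominator = 163,186 + 1,885 = 165,071.
Broad rate = 23,108 / 165,071 = 14.00%.

Broad underutilization rate ≈ 14.00%.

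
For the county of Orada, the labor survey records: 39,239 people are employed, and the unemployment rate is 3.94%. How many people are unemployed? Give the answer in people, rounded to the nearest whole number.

About 1,609 are unemployed.

Let U be the number unemployed. The labor force is E + U, and U/(E+U) = 0.0394.
So U = 0.0394 × 39,239 / (1 − 0.0394) = 1546.02 / 0.9606 ≈ 1,609.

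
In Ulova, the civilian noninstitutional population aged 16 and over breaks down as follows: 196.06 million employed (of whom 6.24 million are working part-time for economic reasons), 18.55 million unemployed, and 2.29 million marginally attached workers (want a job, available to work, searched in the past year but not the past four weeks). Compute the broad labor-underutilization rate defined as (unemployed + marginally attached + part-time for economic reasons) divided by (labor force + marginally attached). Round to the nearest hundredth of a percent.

Broad underutilization rate ≈ 12.49%.

Labor force = 196.06 + 18.55 = 214.61 million.
Numerator = 18.55 + 2.29 + 6.24 = 27.08 million.
Denominator = 214.61 + 2.29 = 216.90 million.
Broad rate = 27.08 / 216.90 = 12.49%.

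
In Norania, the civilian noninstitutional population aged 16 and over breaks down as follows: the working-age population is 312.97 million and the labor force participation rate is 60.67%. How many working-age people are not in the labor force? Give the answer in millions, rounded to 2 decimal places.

Share not in the labor force = 1 − 0.6067 = 0.3933.
Not in labor force = 0.3933 × 312.97 ≈ 123.09 million.

About 123.09 million are not in the labor force.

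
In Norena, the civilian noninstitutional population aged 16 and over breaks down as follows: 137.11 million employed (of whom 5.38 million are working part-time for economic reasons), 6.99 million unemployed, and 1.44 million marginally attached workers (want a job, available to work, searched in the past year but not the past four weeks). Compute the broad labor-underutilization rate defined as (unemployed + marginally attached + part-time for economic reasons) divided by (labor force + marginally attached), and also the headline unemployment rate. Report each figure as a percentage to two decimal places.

Labor force = 137.11 + 6.99 = 144.10 million.
Numerator = 6.99 + 1.44 + 5.38 = 13.81 million.
Denominator = 144.10 + 1.44 = 145.54 million.
Broad rate = 13.81 / 145.54 = 9.49%.
Headline unemployment rate = 6.99 / 144.10 = 4.85%.

Broad underutilization rate ≈ 9.49%; headline unemployment rate ≈ 4.85%.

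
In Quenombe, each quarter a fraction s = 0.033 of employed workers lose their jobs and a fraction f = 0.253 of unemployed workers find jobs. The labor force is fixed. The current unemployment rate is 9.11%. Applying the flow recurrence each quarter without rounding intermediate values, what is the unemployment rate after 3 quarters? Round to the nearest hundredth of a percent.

Unemployment rate after three quarters ≈ 10.65%.

With a fixed labor force, u_{t+1} = u_t + s·(1−u_t) − f·u_t = u_t·(1−s−f) + s.
Here 1−s−f = 0.714 and s = 0.033.
u_1 = 0.091100 × 0.714 + 0.033 = 0.098045.
u_2 = 0.098045 × 0.714 + 0.033 = 0.103004.
u_3 = 0.103004 × 0.714 + 0.033 = 0.106545.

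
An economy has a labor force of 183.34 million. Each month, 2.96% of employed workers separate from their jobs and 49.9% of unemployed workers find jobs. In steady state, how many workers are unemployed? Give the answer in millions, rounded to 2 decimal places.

About 10.27 million are unemployed in steady state.

Steady-state unemployment rate u* = s/(s+f) = 2.96/(2.96+49.9) = 0.055997.
Unemployed = u* × labor force = 0.055997 × 183.34 ≈ 10.27 million.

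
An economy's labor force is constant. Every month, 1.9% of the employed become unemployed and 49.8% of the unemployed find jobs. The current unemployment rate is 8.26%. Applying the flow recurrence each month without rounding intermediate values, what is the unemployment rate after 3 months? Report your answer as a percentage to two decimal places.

Unemployment rate after three months ≈ 4.19%.

With a fixed labor force, u_{t+1} = u_t + s·(1−u_t) − f·u_t = u_t·(1−s−f) + s.
Here 1−s−f = 0.483 and s = 0.019.
u_1 = 0.082600 × 0.483 + 0.019 = 0.058896.
u_2 = 0.058896 × 0.483 + 0.019 = 0.047447.
u_3 = 0.047447 × 0.483 + 0.019 = 0.041917.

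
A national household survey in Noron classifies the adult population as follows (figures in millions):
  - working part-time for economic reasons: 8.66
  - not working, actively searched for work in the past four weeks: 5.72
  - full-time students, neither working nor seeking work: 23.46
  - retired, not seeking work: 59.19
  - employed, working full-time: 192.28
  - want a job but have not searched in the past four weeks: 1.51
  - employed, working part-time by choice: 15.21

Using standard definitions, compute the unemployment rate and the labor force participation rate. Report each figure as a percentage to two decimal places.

Unemployment rate ≈ 2.58%; labor force participation rate ≈ 72.50%.

Employed = 8.66 + 192.28 + 15.21 = 216.15 million (anyone who worked, including part-time for economic reasons, counts as employed).
Unemployed = 5.72 million.
Labor force = 216.15 + 5.72 = 221.87 million.
Not in labor force = 23.46 + 59.19 + 1.51 = 84.16 million (those not working and not actively searching are outside the labor force — including those who want a job but have given up searching).
Civilian working-age population = 221.87 + 84.16 = 306.03 million.
Unemployment rate = 5.72 / 221.87 = 2.58%.
Labor force participation rate = 221.87 / 306.03 = 72.50%.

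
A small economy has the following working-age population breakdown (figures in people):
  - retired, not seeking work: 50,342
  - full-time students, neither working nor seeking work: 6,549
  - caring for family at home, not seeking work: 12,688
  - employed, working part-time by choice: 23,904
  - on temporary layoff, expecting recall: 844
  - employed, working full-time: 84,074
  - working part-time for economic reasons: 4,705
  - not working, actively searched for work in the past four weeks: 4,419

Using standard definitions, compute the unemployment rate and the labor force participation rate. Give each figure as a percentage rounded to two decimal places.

Unemployment rate ≈ 4.46%; labor force participation rate ≈ 62.90%.

Employed = 23,904 + 84,074 + 4,705 = 112,683 (anyone who worked, including part-time for economic reasons, counts as employed).
Unemployed = 844 + 4,419 = 5,263 (jobless and actively searching, or on temporary layoff).
Labor force = 112,683 + 5,263 = 117,946.
Not in labor force = 50,342 + 6,549 + 12,688 = 69,579 (those not working and not actively searching are outside the labor force).
Civilian working-age population = 117,946 + 69,579 = 187,525.
Unemployment rate = 5,263 / 117,946 = 4.46%.
Labor force participation rate = 117,946 / 187,525 = 62.90%.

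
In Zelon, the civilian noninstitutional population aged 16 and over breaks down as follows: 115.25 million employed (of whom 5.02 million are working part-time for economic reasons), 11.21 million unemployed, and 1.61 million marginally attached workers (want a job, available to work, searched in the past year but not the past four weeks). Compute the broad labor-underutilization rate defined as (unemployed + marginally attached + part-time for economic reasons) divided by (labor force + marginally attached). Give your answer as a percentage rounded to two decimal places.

Labor force = 115.25 + 11.21 = 126.46 million.
Numerator = 11.21 + 1.61 + 5.02 = 17.84 million.
Denominator = 126.46 + 1.61 = 128.07 million.
Broad rate = 17.84 / 128.07 = 13.93%.

Broad underutilization rate ≈ 13.93%.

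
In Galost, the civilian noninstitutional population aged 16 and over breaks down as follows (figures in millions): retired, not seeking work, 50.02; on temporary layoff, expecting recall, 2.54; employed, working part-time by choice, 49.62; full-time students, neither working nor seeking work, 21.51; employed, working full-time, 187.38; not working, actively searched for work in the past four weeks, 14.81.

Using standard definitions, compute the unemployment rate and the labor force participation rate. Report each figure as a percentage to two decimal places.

Employed = 49.62 + 187.38 = 237.00 million.
Unemployed = 2.54 + 14.81 = 17.35 million (jobless and actively searching, or on temporary layoff).
Labor force = 237.00 + 17.35 = 254.35 million.
Not in labor force = 50.02 + 21.51 = 71.53 million (those not working and not actively searching are outside the labor force).
Civilian working-age population = 254.35 + 71.53 = 325.88 million.
Unemployment rate = 17.35 / 254.35 = 6.82%.
Labor force participation rate = 254.35 / 325.88 = 78.05%.

Unemployment rate ≈ 6.82%; labor force participation rate ≈ 78.05%.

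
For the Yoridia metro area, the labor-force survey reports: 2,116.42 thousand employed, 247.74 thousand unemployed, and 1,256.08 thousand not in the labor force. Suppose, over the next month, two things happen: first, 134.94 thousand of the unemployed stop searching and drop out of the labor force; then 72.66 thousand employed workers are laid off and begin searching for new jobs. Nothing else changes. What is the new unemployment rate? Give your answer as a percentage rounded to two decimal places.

Initially, labor force = 2,116.42 + 247.74 = 2,364.16 thousand, so u = 247.74/2,364.16 = 10.48%.
After the first change, unemployed and labor force both fall by 134.94 → E = 2,116.42, U = 112.80, labor force = 2,229.22 thousand.
After the second change, employed falls and unemployed rises by 72.66; labor force unchanged → E = 2,043.76, U = 185.46, labor force = 2,229.22 thousand.
New unemployment rate = 185.46 / 2,229.22 = 8.32%.

New unemployment rate ≈ 8.32%.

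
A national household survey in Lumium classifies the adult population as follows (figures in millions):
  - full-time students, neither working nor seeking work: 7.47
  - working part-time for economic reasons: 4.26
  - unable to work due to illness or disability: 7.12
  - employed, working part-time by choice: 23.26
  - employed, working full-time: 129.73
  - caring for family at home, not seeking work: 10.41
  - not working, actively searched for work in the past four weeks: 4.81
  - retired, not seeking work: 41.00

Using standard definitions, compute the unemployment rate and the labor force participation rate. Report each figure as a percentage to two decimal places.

Unemployment rate ≈ 2.97%; labor force participation rate ≈ 71.06%.

Employed = 4.26 + 23.26 + 129.73 = 157.25 million (anyone who worked, including part-time for economic reasons, counts as employed).
Unemployed = 4.81 million.
Labor force = 157.25 + 4.81 = 162.06 million.
Not in labor force = 7.47 + 7.12 + 10.41 + 41.00 = 66.00 million (those not working and not actively searching are outside the labor force).
Civilian working-age population = 162.06 + 66.00 = 228.06 million.
Unemployment rate = 4.81 / 162.06 = 2.97%.
Labor force participation rate = 162.06 / 228.06 = 71.06%.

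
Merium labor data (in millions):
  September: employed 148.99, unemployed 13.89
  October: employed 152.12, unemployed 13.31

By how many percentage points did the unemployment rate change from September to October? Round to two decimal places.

September: labor force = 148.99 + 13.89 = 162.88; u = 13.89/162.88 = 8.53%.
October: labor force = 152.12 + 13.31 = 165.43; u = 13.31/165.43 = 8.05%.
Change = 8.05% − 8.53% = −0.48 pp.

The unemployment rate changed by −0.48 percentage points.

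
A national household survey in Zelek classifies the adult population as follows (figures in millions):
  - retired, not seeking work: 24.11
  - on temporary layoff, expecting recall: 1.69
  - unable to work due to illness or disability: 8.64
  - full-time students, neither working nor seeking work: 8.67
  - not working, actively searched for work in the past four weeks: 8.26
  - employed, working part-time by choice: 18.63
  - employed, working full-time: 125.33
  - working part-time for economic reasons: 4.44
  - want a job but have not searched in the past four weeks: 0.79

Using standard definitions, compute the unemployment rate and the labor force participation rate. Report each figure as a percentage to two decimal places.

Unemployment rate ≈ 6.28%; labor force participation rate ≈ 78.95%.

Employed = 18.63 + 125.33 + 4.44 = 148.40 million (anyone who worked, including part-time for economic reasons, counts as employed).
Unemployed = 1.69 + 8.26 = 9.95 million (jobless and actively searching, or on temporary layoff).
Labor force = 148.40 + 9.95 = 158.35 million.
Not in labor force = 24.11 + 8.64 + 8.67 + 0.79 = 42.21 million (those not working and not actively searching are outside the labor force — including those who want a job but have given up searching).
Civilian working-age population = 158.35 + 42.21 = 200.56 million.
Unemployment rate = 9.95 / 158.35 = 6.28%.
Labor force participation rate = 158.35 / 200.56 = 78.95%.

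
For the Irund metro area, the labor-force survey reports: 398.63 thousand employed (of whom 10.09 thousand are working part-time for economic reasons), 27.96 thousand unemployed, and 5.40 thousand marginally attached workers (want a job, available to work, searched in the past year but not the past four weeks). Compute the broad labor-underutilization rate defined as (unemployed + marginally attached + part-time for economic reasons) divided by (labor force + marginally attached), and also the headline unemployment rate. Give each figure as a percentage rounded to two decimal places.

Broad underutilization rate ≈ 10.06%; headline unemployment rate ≈ 6.55%.

Labor force = 398.63 + 27.96 = 426.59 thousand.
Numerator = 27.96 + 5.40 + 10.09 = 43.45 thousand.
Denominator = 426.59 + 5.40 = 431.99 thousand.
Broad rate = 43.45 / 431.99 = 10.06%.
Headline unemployment rate = 27.96 / 426.59 = 6.55%.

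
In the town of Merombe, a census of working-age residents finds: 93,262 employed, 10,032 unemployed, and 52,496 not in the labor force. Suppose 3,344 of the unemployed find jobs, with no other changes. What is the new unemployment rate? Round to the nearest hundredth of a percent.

Initially, labor force = 93,262 + 10,032 = 103,294, so u = 10,032/103,294 = 9.71%.
After the change, unemployed falls and employed rises by 3,344; labor force unchanged → E = 96,606, U = 6,688, labor force = 103,294.
New unemployment rate = 6,688 / 103,294 = 6.47%.

New unemployment rate ≈ 6.47%.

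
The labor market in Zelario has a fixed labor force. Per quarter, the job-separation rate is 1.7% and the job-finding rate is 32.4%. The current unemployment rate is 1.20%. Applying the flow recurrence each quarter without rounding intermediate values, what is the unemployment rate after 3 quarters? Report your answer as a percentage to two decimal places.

With a fixed labor force, u_{t+1} = u_t + s·(1−u_t) − f·u_t = u_t·(1−s−f) + s.
Here 1−s−f = 0.659 and s = 0.017.
u_1 = 0.012000 × 0.659 + 0.017 = 0.024908.
u_2 = 0.024908 × 0.659 + 0.017 = 0.033414.
u_3 = 0.033414 × 0.659 + 0.017 = 0.039020.

Unemployment rate after three quarters ≈ 3.90%.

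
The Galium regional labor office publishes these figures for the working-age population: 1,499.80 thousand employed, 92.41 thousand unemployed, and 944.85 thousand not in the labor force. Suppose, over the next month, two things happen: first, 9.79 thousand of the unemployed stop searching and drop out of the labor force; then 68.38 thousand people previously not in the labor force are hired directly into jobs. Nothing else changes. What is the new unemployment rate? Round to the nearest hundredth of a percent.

Initially, labor force = 1,499.80 + 92.41 = 1,592.21 thousand, so u = 92.41/1,592.21 = 5.80%.
After the first change, unemployed and labor force both fall by 9.79 → E = 1,499.80, U = 82.62, labor force = 1,582.42 thousand.
After the second change, employed and labor force both rise by 68.38; unemployed unchanged → E = 1,568.18, U = 82.62, labor force = 1,650.80 thousand.
New unemployment rate = 82.62 / 1,650.80 = 5.00%.

New unemployment rate ≈ 5.00%.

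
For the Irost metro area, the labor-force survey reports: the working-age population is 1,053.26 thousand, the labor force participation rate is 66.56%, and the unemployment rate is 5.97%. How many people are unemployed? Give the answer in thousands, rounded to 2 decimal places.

About 41.85 thousand are unemployed.

Labor force = 0.6656 × 1,053.26 = 701.05 thousand.
Unemployed = 0.0597 × 701.05 ≈ 41.85 thousand.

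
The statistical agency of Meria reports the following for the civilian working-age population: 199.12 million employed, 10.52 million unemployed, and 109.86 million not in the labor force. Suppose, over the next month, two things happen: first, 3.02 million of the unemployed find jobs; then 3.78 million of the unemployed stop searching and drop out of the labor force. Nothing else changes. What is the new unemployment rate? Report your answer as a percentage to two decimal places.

Initially, labor force = 199.12 + 10.52 = 209.64 million, so u = 10.52/209.64 = 5.02%.
After the first change, unemployed falls and employed rises by 3.02; labor force unchanged → E = 202.14, U = 7.50, labor force = 209.64 million.
After the second change, unemployed and labor force both fall by 3.78 → E = 202.14, U = 3.72, labor force = 205.86 million.
New unemployment rate = 3.72 / 205.86 = 1.81%.

New unemployment rate ≈ 1.81%.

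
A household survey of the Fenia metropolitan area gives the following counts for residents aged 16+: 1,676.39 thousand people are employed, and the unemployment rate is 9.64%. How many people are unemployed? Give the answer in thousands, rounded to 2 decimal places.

About 178.84 thousand are unemployed.

Let U be the number unemployed. The labor force is E + U, and U/(E+U) = 0.0964.
So U = 0.0964 × 1,676.39 / (1 − 0.0964) = 161.6040 / 0.9036 ≈ 178.84 thousand.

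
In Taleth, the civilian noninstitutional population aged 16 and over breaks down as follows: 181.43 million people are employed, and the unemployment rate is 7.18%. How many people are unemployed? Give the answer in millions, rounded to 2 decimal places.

About 14.03 million are unemployed.

Let U be the number unemployed. The labor force is E + U, and U/(E+U) = 0.0718.
So U = 0.0718 × 181.43 / (1 − 0.0718) = 13.0267 / 0.9282 ≈ 14.03 million.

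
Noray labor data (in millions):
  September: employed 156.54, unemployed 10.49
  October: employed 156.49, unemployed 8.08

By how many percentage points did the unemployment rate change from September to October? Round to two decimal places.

September: labor force = 156.54 + 10.49 = 167.03; u = 10.49/167.03 = 6.28%.
October: labor force = 156.49 + 8.08 = 164.57; u = 8.08/164.57 = 4.91%.
Change = 4.91% − 6.28% = −1.37 pp.

The unemployment rate changed by −1.37 percentage points.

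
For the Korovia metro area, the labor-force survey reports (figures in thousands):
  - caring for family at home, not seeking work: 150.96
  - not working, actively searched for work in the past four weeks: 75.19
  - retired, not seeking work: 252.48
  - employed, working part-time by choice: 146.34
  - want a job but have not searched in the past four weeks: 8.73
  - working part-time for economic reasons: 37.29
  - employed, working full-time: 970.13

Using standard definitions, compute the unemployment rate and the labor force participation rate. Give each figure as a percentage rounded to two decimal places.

Employed = 146.34 + 37.29 + 970.13 = 1,153.76 thousand (anyone who worked, including part-time for economic reasons, counts as employed).
Unemployed = 75.19 thousand.
Labor force = 1,153.76 + 75.19 = 1,228.95 thousand.
Not in labor force = 150.96 + 252.48 + 8.73 = 412.17 thousand (those not working and not actively searching are outside the labor force — including those who want a job but have given up searching).
Civilian working-age population = 1,228.95 + 412.17 = 1,641.12 thousand.
Unemployment rate = 75.19 / 1,228.95 = 6.12%.
Labor force participation rate = 1,228.95 / 1,641.12 = 74.88%.

Unemployment rate ≈ 6.12%; labor force participation rate ≈ 74.88%.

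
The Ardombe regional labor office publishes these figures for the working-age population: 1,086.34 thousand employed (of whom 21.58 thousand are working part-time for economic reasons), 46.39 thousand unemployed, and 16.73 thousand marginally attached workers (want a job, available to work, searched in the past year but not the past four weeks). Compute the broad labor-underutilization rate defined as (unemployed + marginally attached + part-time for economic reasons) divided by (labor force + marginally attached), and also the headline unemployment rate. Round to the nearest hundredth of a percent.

Broad underutilization rate ≈ 7.37%; headline unemployment rate ≈ 4.10%.

Labor force = 1,086.34 + 46.39 = 1,132.73 thousand.
Numerator = 46.39 + 16.73 + 21.58 = 84.70 thousand.
Denominator = 1,132.73 + 16.73 = 1,149.46 thousand.
Broad rate = 84.70 / 1,149.46 = 7.37%.
Headline unemployment rate = 46.39 / 1,132.73 = 4.10%.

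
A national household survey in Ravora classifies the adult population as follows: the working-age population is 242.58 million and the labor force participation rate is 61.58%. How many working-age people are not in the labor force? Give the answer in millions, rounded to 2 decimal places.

About 93.20 million are not in the labor force.

Share not in the labor force = 1 − 0.6158 = 0.3842.
Not in labor force = 0.3842 × 242.58 ≈ 93.20 million.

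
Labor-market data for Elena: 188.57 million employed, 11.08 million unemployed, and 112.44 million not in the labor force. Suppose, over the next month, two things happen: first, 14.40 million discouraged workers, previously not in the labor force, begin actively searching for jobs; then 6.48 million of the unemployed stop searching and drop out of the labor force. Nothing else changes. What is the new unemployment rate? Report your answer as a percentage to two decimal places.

Initially, labor force = 188.57 + 11.08 = 199.65 million, so u = 11.08/199.65 = 5.55%.
After the first change, unemployed and labor force both rise by 14.40 → E = 188.57, U = 25.48, labor force = 214.05 million.
After the second change, unemployed and labor force both fall by 6.48 → E = 188.57, U = 19.00, labor force = 207.57 million.
New unemployment rate = 19.00 / 207.57 = 9.15%.

New unemployment rate ≈ 9.15%.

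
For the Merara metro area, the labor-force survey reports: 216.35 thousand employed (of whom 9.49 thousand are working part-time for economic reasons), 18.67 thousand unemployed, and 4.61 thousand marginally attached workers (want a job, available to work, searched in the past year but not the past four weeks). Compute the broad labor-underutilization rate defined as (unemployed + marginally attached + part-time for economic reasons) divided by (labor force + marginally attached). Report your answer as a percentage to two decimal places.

Broad underutilization rate ≈ 13.68%.

Labor force = 216.35 + 18.67 = 235.02 thousand.
Numerator = 18.67 + 4.61 + 9.49 = 32.77 thousand.
Denominator = 235.02 + 4.61 = 239.63 thousand.
Broad rate = 32.77 / 239.63 = 13.68%.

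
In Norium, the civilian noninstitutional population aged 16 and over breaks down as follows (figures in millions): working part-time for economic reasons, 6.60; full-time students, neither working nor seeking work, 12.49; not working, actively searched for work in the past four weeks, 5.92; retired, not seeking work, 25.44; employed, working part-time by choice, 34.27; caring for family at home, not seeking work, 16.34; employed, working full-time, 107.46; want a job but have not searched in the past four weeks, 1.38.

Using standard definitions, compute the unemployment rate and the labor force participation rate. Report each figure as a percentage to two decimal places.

Employed = 6.60 + 34.27 + 107.46 = 148.33 million (anyone who worked, including part-time for economic reasons, counts as employed).
Unemployed = 5.92 million.
Labor force = 148.33 + 5.92 = 154.25 million.
Not in labor force = 12.49 + 25.44 + 16.34 + 1.38 = 55.65 million (those not working and not actively searching are outside the labor force — including those who want a job but have given up searching).
Civilian working-age population = 154.25 + 55.65 = 209.90 million.
Unemployment rate = 5.92 / 154.25 = 3.84%.
Labor force participation rate = 154.25 / 209.90 = 73.49%.

Unemployment rate ≈ 3.84%; labor force participation rate ≈ 73.49%.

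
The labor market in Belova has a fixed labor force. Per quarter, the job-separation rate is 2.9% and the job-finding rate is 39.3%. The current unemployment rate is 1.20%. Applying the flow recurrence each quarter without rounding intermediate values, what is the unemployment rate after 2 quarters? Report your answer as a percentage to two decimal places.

Unemployment rate after two quarters ≈ 4.98%.

With a fixed labor force, u_{t+1} = u_t + s·(1−u_t) − f·u_t = u_t·(1−s−f) + s.
Here 1−s−f = 0.578 and s = 0.029.
u_1 = 0.012000 × 0.578 + 0.029 = 0.035936.
u_2 = 0.035936 × 0.578 + 0.029 = 0.049771.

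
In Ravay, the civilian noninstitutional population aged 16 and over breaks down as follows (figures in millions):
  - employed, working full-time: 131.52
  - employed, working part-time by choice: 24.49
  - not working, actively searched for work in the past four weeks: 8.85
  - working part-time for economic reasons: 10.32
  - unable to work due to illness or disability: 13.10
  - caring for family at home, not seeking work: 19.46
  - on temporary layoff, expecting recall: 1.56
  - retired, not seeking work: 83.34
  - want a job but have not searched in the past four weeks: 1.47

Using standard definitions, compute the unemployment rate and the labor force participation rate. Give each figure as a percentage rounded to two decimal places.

Employed = 131.52 + 24.49 + 10.32 = 166.33 million (anyone who worked, including part-time for economic reasons, counts as employed).
Unemployed = 8.85 + 1.56 = 10.41 million (jobless and actively searching, or on temporary layoff).
Labor force = 166.33 + 10.41 = 176.74 million.
Not in labor force = 13.10 + 19.46 + 83.34 + 1.47 = 117.37 million (those not working and not actively searching are outside the labor force — including those who want a job but have given up searching).
Civilian working-age population = 176.74 + 117.37 = 294.11 million.
Unemployment rate = 10.41 / 176.74 = 5.89%.
Labor force participation rate = 176.74 / 294.11 = 60.09%.

Unemployment rate ≈ 5.89%; labor force participation rate ≈ 60.09%.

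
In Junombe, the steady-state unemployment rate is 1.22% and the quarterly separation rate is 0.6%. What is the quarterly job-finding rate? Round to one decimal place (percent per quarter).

From u* = s/(s+f): f = s·(1−u)/u.
f = 0.6 × (1 − 0.0122) / 0.0122 = 0.5927 / 0.0122 ≈ 48.6% per quarter.

Job-finding rate ≈ 48.6% per quarter.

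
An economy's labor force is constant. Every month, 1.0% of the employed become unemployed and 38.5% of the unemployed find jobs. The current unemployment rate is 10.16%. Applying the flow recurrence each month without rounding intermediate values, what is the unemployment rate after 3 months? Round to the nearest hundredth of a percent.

With a fixed labor force, u_{t+1} = u_t + s·(1−u_t) − f·u_t = u_t·(1−s−f) + s.
Here 1−s−f = 0.605 and s = 0.010.
u_1 = 0.101600 × 0.605 + 0.010 = 0.071468.
u_2 = 0.071468 × 0.605 + 0.010 = 0.053238.
u_3 = 0.053238 × 0.605 + 0.010 = 0.042209.

Unemployment rate after three months ≈ 4.22%.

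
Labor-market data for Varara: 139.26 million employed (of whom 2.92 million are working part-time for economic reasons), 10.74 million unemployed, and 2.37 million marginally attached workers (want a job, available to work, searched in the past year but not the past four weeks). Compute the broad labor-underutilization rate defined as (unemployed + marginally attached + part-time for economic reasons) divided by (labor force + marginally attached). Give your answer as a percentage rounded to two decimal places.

Labor force = 139.26 + 10.74 = 150.00 million.
Numerator = 10.74 + 2.37 + 2.92 = 16.03 million.
Denominator = 150.00 + 2.37 = 152.37 million.
Broad rate = 16.03 / 152.37 = 10.52%.

Broad underutilization rate ≈ 10.52%.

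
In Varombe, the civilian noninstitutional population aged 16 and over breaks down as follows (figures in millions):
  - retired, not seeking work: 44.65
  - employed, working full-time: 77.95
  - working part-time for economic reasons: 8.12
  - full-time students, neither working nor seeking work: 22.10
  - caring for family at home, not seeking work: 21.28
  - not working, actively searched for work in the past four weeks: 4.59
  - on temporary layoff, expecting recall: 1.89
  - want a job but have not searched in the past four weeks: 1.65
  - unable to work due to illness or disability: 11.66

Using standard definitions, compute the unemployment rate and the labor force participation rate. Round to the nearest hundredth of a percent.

Employed = 77.95 + 8.12 = 86.07 million (anyone who worked, including part-time for economic reasons, counts as employed).
Unemployed = 4.59 + 1.89 = 6.48 million (jobless and actively searching, or on temporary layoff).
Labor force = 86.07 + 6.48 = 92.55 million.
Not in labor force = 44.65 + 22.10 + 21.28 + 1.65 + 11.66 = 101.34 million (those not working and not actively searching are outside the labor force — including those who want a job but have given up searching).
Civilian working-age population = 92.55 + 101.34 = 193.89 million.
Unemployment rate = 6.48 / 92.55 = 7.00%.
Labor force participation rate = 92.55 / 193.89 = 47.73%.

Unemployment rate ≈ 7.00%; labor force participation rate ≈ 47.73%.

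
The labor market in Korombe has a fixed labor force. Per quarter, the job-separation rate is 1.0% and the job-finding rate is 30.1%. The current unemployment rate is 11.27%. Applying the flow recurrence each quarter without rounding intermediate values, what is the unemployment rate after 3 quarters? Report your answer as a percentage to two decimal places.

Unemployment rate after three quarters ≈ 5.85%.

With a fixed labor force, u_{t+1} = u_t + s·(1−u_t) − f·u_t = u_t·(1−s−f) + s.
Here 1−s−f = 0.689 and s = 0.010.
u_1 = 0.112700 × 0.689 + 0.010 = 0.087650.
u_2 = 0.087650 × 0.689 + 0.010 = 0.070391.
u_3 = 0.070391 × 0.689 + 0.010 = 0.058499.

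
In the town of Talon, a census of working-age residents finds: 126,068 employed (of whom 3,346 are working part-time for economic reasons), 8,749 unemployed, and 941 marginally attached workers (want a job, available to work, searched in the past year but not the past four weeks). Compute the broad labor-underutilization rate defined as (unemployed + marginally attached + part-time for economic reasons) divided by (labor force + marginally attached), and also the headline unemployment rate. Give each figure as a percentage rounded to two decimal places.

Broad underutilization rate ≈ 9.60%; headline unemployment rate ≈ 6.49%.

Labor force = 126,068 + 8,749 = 134,817.
Numerator = 8,749 + 941 + 3,346 = 13,036.
Denominator = 134,817 + 941 = 135,758.
Broad rate = 13,036 / 135,758 = 9.60%.
Headline unemployment rate = 8,749 / 134,817 = 6.49%.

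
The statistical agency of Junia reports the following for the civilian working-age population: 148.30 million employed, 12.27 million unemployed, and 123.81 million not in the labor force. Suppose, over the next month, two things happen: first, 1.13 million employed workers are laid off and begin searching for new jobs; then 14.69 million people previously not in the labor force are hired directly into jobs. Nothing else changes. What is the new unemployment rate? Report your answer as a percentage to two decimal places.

Initially, labor force = 148.30 + 12.27 = 160.57 million, so u = 12.27/160.57 = 7.64%.
After the first change, employed falls and unemployed rises by 1.13; labor force unchanged → E = 147.17, U = 13.40, labor force = 160.57 million.
After the second change, employed and labor force both rise by 14.69; unemployed unchanged → E = 161.86, U = 13.40, labor force = 175.26 million.
New unemployment rate = 13.40 / 175.26 = 7.65%.

New unemployment rate ≈ 7.65%.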